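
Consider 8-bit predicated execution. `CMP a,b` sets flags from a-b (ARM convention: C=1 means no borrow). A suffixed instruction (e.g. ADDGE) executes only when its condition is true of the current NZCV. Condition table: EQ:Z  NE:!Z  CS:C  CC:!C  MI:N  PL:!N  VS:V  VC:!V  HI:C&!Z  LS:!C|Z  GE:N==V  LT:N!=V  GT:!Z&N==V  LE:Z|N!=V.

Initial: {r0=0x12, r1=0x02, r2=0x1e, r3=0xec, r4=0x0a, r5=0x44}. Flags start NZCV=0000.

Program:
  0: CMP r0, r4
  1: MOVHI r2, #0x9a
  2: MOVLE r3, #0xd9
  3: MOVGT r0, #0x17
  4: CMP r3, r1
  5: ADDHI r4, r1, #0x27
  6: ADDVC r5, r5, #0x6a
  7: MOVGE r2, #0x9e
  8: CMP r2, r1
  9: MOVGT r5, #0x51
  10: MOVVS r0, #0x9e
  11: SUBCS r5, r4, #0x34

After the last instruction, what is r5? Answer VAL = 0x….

0: ✓ CMP  NZCV=0010
1: ✓ MOVHI  r2←0x9a
2: · MOVLE
3: ✓ MOVGT  r0←0x17
4: ✓ CMP  NZCV=1010
5: ✓ ADDHI  r4←0x29
6: ✓ ADDVC  r5←0xae
7: · MOVGE
8: ✓ CMP  NZCV=1010
9: · MOVGT
10: · MOVVS
11: ✓ SUBCS  r5←0xf5

VAL = 0xf5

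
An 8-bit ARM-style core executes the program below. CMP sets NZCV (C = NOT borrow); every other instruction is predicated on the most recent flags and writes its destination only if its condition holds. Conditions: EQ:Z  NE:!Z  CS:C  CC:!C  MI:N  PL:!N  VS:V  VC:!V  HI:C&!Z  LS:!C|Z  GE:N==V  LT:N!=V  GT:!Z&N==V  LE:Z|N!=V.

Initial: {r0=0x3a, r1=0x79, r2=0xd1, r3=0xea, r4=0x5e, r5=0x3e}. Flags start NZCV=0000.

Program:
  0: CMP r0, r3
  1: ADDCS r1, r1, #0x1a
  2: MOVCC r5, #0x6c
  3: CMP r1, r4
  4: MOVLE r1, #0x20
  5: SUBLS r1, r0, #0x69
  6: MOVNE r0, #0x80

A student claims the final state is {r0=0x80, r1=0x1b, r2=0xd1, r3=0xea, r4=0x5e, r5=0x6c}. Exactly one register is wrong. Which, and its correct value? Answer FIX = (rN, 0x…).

0: ✓ CMP  NZCV=0000
1: · ADDCS
2: ✓ MOVCC  r5←0x6c
3: ✓ CMP  NZCV=0010
4: · MOVLE
5: · SUBLS
6: ✓ MOVNE  r0←0x80

FIX = (r1, 0x79)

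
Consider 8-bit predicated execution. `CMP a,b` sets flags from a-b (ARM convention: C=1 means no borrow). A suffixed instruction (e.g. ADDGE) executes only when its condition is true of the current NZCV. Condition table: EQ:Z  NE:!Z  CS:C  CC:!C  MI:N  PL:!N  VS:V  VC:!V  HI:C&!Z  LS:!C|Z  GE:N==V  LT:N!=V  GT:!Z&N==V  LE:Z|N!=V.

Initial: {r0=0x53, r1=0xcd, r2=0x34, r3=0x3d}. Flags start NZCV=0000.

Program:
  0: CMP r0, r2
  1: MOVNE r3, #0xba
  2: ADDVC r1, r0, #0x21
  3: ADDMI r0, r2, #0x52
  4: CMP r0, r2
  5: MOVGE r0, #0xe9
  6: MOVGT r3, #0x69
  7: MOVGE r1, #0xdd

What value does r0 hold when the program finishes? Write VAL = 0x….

[0] flags=0010 → (cmp)
[1] flags=0010 NE?T → r3=0xba
[2] flags=0010 VC?T → r1=0x74
[3] flags=0010 MI?F → skip
[4] flags=0010 → (cmp)
[5] flags=0010 GE?T → r0=0xe9
[6] flags=0010 GT?T → r3=0x69
[7] flags=0010 GE?T → r1=0xdd

VAL = 0xe9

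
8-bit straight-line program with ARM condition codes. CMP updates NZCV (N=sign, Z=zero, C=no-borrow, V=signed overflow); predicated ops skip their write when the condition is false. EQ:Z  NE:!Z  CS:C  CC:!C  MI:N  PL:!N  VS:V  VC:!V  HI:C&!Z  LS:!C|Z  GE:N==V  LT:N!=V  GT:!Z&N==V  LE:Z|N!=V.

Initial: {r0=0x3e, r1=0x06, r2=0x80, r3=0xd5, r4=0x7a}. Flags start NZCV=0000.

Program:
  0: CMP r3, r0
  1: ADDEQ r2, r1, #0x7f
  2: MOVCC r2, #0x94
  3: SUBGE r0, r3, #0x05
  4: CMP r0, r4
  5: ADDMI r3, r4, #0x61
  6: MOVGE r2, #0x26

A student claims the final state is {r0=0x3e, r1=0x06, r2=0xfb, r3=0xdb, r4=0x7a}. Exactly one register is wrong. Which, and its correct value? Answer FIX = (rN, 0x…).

0: ✓ CMP  NZCV=1010
1: · ADDEQ
2: · MOVCC
3: · SUBGE
4: ✓ CMP  NZCV=1000
5: ✓ ADDMI  r3←0xdb
6: · MOVGE

FIX = (r2, 0x80)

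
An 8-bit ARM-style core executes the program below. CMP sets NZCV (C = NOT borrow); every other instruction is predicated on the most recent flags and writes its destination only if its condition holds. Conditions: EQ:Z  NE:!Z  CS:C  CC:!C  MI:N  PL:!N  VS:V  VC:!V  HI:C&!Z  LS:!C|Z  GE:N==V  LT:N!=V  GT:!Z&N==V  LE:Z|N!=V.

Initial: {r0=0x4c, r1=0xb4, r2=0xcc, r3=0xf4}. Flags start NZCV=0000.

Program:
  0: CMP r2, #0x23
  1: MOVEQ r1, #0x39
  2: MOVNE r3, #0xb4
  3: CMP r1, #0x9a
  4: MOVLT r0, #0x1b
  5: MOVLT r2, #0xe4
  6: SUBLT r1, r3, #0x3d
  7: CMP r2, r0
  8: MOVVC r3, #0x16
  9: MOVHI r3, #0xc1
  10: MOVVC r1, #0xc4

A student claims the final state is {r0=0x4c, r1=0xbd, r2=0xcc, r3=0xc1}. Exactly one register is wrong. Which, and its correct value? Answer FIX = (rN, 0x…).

FIX = (r1, 0xc4)

[0] flags=1010 → (cmp)
[1] flags=1010 EQ?F → skip
[2] flags=1010 NE?T → r3=0xb4
[3] flags=0010 → (cmp)
[4] flags=0010 LT?F → skip
[5] flags=0010 LT?F → skip
[6] flags=0010 LT?F → skip
[7] flags=1010 → (cmp)
[8] flags=1010 VC?T → r3=0x16
[9] flags=1010 HI?T → r3=0xc1
[10] flags=1010 VC?T → r1=0xc4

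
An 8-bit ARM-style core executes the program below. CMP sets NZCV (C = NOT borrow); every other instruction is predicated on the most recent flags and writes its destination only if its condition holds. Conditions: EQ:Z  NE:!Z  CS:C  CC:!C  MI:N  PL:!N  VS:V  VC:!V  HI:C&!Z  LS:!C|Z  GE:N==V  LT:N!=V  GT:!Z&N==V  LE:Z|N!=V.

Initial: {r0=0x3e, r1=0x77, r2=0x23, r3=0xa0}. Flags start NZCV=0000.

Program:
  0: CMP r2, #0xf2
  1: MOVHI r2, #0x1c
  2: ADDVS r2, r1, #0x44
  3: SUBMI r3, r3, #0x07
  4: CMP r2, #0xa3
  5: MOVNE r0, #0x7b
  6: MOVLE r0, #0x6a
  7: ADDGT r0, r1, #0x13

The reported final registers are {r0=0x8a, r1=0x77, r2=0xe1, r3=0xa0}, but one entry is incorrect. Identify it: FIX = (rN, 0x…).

[0] flags=0000 → (cmp)
[1] flags=0000 HI?F → skip
[2] flags=0000 VS?F → skip
[3] flags=0000 MI?F → skip
[4] flags=1001 → (cmp)
[5] flags=1001 NE?T → r0=0x7b
[6] flags=1001 LE?F → skip
[7] flags=1001 GT?T → r0=0x8a

FIX = (r2, 0x23)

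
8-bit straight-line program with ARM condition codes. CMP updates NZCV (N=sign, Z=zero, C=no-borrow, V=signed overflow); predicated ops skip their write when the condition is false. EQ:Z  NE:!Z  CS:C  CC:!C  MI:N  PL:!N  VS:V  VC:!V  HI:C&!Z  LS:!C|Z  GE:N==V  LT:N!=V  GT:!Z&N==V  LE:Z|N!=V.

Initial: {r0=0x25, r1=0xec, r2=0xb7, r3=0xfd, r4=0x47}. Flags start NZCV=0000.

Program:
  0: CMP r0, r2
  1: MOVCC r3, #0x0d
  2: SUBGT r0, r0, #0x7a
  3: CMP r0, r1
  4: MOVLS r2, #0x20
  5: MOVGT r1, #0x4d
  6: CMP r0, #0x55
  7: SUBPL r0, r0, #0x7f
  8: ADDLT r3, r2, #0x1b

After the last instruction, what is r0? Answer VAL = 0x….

[0] flags=0000 → (cmp)
[1] flags=0000 CC?T → r3=0x0d
[2] flags=0000 GT?T → r0=0xab
[3] flags=1000 → (cmp)
[4] flags=1000 LS?T → r2=0x20
[5] flags=1000 GT?F → skip
[6] flags=0011 → (cmp)
[7] flags=0011 PL?T → r0=0x2c
[8] flags=0011 LT?T → r3=0x3b

VAL = 0x2c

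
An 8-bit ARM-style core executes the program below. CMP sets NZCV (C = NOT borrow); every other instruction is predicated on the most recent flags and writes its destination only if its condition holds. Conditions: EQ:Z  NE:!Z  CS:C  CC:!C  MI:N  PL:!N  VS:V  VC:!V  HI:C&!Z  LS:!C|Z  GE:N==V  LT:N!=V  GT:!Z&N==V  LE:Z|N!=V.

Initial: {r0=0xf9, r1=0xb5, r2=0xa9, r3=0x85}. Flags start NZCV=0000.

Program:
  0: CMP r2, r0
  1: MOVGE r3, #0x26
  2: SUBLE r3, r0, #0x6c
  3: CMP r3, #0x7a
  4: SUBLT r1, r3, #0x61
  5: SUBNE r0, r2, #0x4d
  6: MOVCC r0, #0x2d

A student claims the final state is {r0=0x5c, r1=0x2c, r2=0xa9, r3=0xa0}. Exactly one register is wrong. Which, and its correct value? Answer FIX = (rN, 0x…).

[0] flags=1000 → (cmp)
[1] flags=1000 GE?F → skip
[2] flags=1000 LE?T → r3=0x8d
[3] flags=0011 → (cmp)
[4] flags=0011 LT?T → r1=0x2c
[5] flags=0011 NE?T → r0=0x5c
[6] flags=0011 CC?F → skip

FIX = (r3, 0x8d)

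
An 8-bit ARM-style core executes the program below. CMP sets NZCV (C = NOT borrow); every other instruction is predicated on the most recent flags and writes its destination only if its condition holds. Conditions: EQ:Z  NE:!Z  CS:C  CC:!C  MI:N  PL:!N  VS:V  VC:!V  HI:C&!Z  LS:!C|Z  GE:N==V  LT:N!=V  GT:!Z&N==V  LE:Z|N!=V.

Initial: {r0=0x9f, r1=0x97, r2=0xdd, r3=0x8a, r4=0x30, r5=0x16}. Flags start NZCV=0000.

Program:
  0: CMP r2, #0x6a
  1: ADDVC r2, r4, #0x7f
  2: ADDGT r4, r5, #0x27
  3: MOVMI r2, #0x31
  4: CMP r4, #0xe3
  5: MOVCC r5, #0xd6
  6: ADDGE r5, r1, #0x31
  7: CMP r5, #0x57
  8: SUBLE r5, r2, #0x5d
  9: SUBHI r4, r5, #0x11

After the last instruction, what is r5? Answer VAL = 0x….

[0] flags=0011 → (cmp)
[1] flags=0011 VC?F → skip
[2] flags=0011 GT?F → skip
[3] flags=0011 MI?F → skip
[4] flags=0000 → (cmp)
[5] flags=0000 CC?T → r5=0xd6
[6] flags=0000 GE?T → r5=0xc8
[7] flags=0011 → (cmp)
[8] flags=0011 LE?T → r5=0x80
[9] flags=0011 HI?T → r4=0x6f

VAL = 0x80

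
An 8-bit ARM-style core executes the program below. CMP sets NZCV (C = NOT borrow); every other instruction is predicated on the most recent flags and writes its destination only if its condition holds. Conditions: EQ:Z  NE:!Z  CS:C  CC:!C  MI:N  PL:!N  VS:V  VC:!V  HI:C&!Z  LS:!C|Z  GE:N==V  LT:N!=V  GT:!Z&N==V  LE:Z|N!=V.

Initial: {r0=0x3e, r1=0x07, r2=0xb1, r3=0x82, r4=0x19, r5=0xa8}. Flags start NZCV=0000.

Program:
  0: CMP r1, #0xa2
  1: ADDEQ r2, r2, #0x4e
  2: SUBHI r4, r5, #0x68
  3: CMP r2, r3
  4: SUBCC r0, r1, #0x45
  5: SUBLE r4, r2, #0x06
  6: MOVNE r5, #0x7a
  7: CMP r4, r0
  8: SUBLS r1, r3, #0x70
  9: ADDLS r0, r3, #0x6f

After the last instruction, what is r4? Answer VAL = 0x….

0: ✓ CMP  NZCV=0000
1: · ADDEQ
2: · SUBHI
3: ✓ CMP  NZCV=0010
4: · SUBCC
5: · SUBLE
6: ✓ MOVNE  r5←0x7a
7: ✓ CMP  NZCV=1000
8: ✓ SUBLS  r1←0x12
9: ✓ ADDLS  r0←0xf1

VAL = 0x19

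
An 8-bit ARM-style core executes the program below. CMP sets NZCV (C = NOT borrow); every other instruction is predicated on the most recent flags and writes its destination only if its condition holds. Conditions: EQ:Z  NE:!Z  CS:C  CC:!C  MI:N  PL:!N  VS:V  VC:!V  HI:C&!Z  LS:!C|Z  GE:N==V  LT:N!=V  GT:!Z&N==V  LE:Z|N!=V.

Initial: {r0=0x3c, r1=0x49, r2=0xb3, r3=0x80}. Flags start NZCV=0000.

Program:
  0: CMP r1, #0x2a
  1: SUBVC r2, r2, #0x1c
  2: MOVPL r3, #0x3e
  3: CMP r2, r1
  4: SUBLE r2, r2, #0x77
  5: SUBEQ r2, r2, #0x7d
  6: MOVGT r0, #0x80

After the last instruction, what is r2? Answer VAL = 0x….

VAL = 0x20

0: ✓ CMP  NZCV=0010
1: ✓ SUBVC  r2←0x97
2: ✓ MOVPL  r3←0x3e
3: ✓ CMP  NZCV=0011
4: ✓ SUBLE  r2←0x20
5: · SUBEQ
6: · MOVGT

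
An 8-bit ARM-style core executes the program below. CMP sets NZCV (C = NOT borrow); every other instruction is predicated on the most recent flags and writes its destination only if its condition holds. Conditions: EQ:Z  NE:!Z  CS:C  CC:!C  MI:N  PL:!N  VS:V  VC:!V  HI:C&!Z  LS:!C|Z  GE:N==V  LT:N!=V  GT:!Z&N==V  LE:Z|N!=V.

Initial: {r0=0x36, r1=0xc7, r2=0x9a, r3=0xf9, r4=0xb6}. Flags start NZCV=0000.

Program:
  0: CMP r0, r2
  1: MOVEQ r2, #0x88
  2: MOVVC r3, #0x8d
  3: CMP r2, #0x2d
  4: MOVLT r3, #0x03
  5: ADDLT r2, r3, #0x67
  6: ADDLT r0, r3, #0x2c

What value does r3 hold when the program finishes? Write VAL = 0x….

[0] flags=1001 → (cmp)
[1] flags=1001 EQ?F → skip
[2] flags=1001 VC?F → skip
[3] flags=0011 → (cmp)
[4] flags=0011 LT?T → r3=0x03
[5] flags=0011 LT?T → r2=0x6a
[6] flags=0011 LT?T → r0=0x2f

VAL = 0x03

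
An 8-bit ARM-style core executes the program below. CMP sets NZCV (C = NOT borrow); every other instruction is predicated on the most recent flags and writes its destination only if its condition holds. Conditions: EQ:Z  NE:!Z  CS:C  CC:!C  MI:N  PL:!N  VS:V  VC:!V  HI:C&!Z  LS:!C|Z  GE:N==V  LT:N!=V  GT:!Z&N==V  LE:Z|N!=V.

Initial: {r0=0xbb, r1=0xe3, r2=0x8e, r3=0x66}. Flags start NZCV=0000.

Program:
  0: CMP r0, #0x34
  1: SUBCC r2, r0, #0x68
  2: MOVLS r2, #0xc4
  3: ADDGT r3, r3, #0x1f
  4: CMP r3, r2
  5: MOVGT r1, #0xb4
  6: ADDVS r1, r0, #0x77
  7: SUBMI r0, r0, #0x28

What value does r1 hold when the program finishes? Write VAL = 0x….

[0] flags=1010 → (cmp)
[1] flags=1010 CC?F → skip
[2] flags=1010 LS?F → skip
[3] flags=1010 GT?F → skip
[4] flags=1001 → (cmp)
[5] flags=1001 GT?T → r1=0xb4
[6] flags=1001 VS?T → r1=0x32
[7] flags=1001 MI?T → r0=0x93

VAL = 0x32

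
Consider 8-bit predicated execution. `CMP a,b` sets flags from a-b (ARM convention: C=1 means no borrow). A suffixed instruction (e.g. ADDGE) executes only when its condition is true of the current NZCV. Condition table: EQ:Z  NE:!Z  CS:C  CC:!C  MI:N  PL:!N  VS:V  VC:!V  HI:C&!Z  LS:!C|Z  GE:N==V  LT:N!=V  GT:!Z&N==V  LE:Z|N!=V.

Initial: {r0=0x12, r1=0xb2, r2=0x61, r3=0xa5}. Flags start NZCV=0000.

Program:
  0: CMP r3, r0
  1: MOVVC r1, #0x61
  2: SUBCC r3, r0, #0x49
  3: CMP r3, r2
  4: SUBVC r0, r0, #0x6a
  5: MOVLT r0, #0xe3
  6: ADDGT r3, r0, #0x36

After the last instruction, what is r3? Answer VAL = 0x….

VAL = 0xa5

[0] flags=1010 → (cmp)
[1] flags=1010 VC?T → r1=0x61
[2] flags=1010 CC?F → skip
[3] flags=0011 → (cmp)
[4] flags=0011 VC?F → skip
[5] flags=0011 LT?T → r0=0xe3
[6] flags=0011 GT?F → skip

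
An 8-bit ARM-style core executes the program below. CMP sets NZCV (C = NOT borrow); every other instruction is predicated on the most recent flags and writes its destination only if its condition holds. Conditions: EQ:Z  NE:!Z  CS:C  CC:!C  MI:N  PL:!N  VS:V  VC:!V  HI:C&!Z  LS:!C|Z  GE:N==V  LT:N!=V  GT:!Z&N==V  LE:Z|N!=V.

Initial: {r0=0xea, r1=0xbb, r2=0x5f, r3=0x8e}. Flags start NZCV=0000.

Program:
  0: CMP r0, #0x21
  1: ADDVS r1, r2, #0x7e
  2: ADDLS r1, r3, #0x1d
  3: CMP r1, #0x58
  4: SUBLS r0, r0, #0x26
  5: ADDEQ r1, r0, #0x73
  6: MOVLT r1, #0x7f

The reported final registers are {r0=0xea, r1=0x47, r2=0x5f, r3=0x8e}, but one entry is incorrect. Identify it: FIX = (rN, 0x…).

FIX = (r1, 0x7f)

[0] flags=1010 → (cmp)
[1] flags=1010 VS?F → skip
[2] flags=1010 LS?F → skip
[3] flags=0011 → (cmp)
[4] flags=0011 LS?F → skip
[5] flags=0011 EQ?F → skip
[6] flags=0011 LT?T → r1=0x7f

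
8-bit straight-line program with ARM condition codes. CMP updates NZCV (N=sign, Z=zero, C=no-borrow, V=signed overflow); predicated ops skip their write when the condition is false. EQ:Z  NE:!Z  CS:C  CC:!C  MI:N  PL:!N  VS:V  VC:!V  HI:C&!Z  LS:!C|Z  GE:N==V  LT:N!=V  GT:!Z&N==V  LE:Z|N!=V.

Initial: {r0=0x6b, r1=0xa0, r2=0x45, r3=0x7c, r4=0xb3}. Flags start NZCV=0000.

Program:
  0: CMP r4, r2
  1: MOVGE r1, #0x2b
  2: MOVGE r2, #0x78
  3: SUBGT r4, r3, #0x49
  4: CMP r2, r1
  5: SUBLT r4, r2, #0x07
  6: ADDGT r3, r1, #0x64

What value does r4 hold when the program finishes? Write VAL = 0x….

0: ✓ CMP  NZCV=0011
1: · MOVGE
2: · MOVGE
3: · SUBGT
4: ✓ CMP  NZCV=1001
5: · SUBLT
6: ✓ ADDGT  r3←0x04

VAL = 0xb3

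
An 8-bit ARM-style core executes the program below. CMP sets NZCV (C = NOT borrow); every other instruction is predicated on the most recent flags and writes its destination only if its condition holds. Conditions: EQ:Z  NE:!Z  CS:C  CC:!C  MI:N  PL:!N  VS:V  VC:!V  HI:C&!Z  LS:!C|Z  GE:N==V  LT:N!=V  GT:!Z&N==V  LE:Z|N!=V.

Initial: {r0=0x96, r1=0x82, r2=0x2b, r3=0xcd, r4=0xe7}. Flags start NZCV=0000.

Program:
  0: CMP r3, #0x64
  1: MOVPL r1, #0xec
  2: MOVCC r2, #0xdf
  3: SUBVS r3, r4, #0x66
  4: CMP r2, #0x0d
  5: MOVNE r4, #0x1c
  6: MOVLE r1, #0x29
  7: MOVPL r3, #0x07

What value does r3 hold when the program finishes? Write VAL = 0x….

VAL = 0x07

0: ✓ CMP  NZCV=0011
1: ✓ MOVPL  r1←0xec
2: · MOVCC
3: ✓ SUBVS  r3←0x81
4: ✓ CMP  NZCV=0010
5: ✓ MOVNE  r4←0x1c
6: · MOVLE
7: ✓ MOVPL  r3←0x07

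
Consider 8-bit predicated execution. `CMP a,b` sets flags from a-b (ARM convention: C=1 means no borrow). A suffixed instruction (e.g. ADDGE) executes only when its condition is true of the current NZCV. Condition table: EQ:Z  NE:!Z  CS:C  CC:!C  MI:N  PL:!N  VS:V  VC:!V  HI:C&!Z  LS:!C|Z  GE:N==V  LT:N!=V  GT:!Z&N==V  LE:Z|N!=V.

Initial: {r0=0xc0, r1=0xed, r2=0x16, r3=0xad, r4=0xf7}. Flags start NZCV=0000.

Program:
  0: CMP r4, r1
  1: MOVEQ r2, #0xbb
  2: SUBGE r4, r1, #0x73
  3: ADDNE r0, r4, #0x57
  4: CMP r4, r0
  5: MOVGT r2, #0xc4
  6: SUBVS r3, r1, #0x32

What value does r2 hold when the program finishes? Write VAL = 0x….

[0] flags=0010 → (cmp)
[1] flags=0010 EQ?F → skip
[2] flags=0010 GE?T → r4=0x7a
[3] flags=0010 NE?T → r0=0xd1
[4] flags=1001 → (cmp)
[5] flags=1001 GT?T → r2=0xc4
[6] flags=1001 VS?T → r3=0xbb

VAL = 0xc4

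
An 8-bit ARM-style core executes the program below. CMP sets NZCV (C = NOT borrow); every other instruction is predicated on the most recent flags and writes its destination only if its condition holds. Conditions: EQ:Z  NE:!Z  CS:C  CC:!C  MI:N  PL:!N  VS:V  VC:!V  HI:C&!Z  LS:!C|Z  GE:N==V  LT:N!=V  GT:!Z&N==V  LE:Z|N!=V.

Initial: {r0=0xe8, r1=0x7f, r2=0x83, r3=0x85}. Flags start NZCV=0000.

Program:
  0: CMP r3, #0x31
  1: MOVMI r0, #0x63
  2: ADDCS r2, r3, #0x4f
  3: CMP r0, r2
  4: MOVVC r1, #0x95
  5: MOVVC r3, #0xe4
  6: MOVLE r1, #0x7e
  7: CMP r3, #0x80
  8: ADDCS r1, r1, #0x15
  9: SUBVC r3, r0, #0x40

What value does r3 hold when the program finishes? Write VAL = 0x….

VAL = 0xa8

0: ✓ CMP  NZCV=0011
1: · MOVMI
2: ✓ ADDCS  r2←0xd4
3: ✓ CMP  NZCV=0010
4: ✓ MOVVC  r1←0x95
5: ✓ MOVVC  r3←0xe4
6: · MOVLE
7: ✓ CMP  NZCV=0010
8: ✓ ADDCS  r1←0xaa
9: ✓ SUBVC  r3←0xa8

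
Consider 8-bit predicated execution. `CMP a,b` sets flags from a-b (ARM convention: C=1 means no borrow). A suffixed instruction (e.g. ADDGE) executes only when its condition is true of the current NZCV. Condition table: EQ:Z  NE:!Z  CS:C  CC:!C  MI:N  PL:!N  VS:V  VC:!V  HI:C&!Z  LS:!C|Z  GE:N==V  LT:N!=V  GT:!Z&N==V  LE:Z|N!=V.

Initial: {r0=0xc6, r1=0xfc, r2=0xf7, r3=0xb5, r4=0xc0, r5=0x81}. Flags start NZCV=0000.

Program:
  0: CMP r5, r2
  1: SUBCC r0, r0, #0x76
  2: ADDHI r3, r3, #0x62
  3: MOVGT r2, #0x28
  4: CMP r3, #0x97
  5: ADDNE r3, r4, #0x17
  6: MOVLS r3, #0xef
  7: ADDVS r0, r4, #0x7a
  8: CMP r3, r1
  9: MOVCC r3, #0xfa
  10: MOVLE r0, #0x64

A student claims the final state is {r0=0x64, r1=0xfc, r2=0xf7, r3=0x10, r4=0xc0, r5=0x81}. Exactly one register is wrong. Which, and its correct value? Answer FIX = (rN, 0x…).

FIX = (r3, 0xfa)

[0] flags=1000 → (cmp)
[1] flags=1000 CC?T → r0=0x50
[2] flags=1000 HI?F → skip
[3] flags=1000 GT?F → skip
[4] flags=0010 → (cmp)
[5] flags=0010 NE?T → r3=0xd7
[6] flags=0010 LS?F → skip
[7] flags=0010 VS?F → skip
[8] flags=1000 → (cmp)
[9] flags=1000 CC?T → r3=0xfa
[10] flags=1000 LE?T → r0=0x64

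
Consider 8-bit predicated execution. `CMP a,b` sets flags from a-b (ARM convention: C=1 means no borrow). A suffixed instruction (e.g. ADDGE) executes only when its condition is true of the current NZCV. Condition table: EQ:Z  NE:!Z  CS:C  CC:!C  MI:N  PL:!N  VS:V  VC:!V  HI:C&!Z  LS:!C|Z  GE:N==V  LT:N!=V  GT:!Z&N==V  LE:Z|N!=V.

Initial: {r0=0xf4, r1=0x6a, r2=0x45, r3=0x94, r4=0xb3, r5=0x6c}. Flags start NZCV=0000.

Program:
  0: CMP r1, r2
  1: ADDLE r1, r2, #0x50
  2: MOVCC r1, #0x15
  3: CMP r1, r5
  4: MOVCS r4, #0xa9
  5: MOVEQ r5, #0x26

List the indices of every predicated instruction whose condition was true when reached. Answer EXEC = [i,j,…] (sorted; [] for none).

EXEC = []

0: ✓ CMP  NZCV=0010
1: · ADDLE
2: · MOVCC
3: ✓ CMP  NZCV=1000
4: · MOVCS
5: · MOVEQ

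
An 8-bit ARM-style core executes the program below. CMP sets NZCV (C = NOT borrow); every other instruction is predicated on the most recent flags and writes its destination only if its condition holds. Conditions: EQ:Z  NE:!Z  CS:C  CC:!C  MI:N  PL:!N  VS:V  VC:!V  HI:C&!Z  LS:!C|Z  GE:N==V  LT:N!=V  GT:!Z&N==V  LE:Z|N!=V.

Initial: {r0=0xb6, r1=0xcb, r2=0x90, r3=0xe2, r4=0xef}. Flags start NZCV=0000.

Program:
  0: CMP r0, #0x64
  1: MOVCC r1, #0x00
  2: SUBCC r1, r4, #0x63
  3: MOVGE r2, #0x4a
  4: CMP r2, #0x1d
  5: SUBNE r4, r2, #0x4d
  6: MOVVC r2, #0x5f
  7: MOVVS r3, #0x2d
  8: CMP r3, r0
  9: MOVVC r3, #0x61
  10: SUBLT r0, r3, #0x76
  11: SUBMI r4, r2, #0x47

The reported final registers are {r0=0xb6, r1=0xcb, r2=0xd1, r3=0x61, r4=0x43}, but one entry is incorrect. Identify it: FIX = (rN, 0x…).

FIX = (r2, 0x90)

[0] flags=0011 → (cmp)
[1] flags=0011 CC?F → skip
[2] flags=0011 CC?F → skip
[3] flags=0011 GE?F → skip
[4] flags=0011 → (cmp)
[5] flags=0011 NE?T → r4=0x43
[6] flags=0011 VC?F → skip
[7] flags=0011 VS?T → r3=0x2d
[8] flags=0000 → (cmp)
[9] flags=0000 VC?T → r3=0x61
[10] flags=0000 LT?F → skip
[11] flags=0000 MI?F → skip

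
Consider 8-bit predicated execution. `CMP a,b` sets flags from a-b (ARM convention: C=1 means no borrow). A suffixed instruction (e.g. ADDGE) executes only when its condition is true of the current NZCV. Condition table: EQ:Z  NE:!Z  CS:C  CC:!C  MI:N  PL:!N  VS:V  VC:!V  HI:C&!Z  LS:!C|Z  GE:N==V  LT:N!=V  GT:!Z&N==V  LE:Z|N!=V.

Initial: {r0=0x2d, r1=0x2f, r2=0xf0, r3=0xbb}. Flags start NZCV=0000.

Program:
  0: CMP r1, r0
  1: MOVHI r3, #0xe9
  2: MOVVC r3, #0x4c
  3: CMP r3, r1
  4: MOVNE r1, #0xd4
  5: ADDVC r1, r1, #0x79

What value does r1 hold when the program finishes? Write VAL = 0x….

VAL = 0x4d

0: ✓ CMP  NZCV=0010
1: ✓ MOVHI  r3←0xe9
2: ✓ MOVVC  r3←0x4c
3: ✓ CMP  NZCV=0010
4: ✓ MOVNE  r1←0xd4
5: ✓ ADDVC  r1←0x4d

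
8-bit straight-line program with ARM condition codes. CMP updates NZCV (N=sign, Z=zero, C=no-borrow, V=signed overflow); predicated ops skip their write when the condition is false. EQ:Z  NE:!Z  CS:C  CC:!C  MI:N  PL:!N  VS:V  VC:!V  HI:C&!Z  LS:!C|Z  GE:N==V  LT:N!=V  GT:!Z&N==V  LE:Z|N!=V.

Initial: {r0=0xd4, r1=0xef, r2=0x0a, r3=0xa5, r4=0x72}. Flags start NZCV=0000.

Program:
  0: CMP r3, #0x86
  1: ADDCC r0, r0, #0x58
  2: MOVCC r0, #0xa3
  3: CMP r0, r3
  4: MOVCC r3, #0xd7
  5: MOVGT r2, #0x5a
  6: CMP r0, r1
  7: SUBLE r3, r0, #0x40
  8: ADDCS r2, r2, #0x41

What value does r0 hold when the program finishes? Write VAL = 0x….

[0] flags=0010 → (cmp)
[1] flags=0010 CC?F → skip
[2] flags=0010 CC?F → skip
[3] flags=0010 → (cmp)
[4] flags=0010 CC?F → skip
[5] flags=0010 GT?T → r2=0x5a
[6] flags=1000 → (cmp)
[7] flags=1000 LE?T → r3=0x94
[8] flags=1000 CS?F → skip

VAL = 0xd4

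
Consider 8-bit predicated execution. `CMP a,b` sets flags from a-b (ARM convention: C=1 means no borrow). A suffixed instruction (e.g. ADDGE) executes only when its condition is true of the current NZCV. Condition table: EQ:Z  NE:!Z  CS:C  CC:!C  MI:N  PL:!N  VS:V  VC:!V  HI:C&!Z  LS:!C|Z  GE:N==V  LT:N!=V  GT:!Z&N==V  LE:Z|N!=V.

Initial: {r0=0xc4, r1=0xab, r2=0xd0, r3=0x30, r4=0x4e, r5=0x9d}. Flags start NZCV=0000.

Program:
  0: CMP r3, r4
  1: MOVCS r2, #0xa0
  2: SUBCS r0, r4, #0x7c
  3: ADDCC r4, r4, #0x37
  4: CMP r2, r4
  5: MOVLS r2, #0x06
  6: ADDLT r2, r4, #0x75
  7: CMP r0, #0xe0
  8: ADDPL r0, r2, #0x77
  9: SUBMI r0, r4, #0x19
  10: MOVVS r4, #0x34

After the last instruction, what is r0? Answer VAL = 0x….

0: ✓ CMP  NZCV=1000
1: · MOVCS
2: · SUBCS
3: ✓ ADDCC  r4←0x85
4: ✓ CMP  NZCV=0010
5: · MOVLS
6: · ADDLT
7: ✓ CMP  NZCV=1000
8: · ADDPL
9: ✓ SUBMI  r0←0x6c
10: · MOVVS

VAL = 0x6c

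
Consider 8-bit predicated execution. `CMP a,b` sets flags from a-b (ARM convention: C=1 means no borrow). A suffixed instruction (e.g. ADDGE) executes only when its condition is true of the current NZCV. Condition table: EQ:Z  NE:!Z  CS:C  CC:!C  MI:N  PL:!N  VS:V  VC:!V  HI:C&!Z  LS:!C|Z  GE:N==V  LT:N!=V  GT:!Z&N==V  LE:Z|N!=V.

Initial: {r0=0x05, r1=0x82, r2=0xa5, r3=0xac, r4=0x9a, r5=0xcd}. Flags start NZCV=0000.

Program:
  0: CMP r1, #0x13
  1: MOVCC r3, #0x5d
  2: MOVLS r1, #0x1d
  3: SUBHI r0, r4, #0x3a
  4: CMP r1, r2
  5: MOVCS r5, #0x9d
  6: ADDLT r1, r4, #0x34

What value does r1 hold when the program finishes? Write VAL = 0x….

[0] flags=0011 → (cmp)
[1] flags=0011 CC?F → skip
[2] flags=0011 LS?F → skip
[3] flags=0011 HI?T → r0=0x60
[4] flags=1000 → (cmp)
[5] flags=1000 CS?F → skip
[6] flags=1000 LT?T → r1=0xce

VAL = 0xce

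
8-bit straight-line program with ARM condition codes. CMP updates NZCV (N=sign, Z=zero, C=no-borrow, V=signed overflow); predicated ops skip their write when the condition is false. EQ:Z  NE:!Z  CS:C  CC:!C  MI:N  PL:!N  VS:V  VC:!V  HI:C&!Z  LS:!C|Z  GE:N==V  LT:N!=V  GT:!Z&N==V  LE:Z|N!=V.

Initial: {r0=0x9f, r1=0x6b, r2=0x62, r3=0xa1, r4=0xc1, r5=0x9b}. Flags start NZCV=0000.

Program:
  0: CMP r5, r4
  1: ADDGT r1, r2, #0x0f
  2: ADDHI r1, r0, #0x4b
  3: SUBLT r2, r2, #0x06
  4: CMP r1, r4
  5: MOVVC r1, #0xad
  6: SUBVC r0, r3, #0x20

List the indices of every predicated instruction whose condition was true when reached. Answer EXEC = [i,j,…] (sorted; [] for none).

EXEC = [3]

0: ✓ CMP  NZCV=1000
1: · ADDGT
2: · ADDHI
3: ✓ SUBLT  r2←0x5c
4: ✓ CMP  NZCV=1001
5: · MOVVC
6: · SUBVC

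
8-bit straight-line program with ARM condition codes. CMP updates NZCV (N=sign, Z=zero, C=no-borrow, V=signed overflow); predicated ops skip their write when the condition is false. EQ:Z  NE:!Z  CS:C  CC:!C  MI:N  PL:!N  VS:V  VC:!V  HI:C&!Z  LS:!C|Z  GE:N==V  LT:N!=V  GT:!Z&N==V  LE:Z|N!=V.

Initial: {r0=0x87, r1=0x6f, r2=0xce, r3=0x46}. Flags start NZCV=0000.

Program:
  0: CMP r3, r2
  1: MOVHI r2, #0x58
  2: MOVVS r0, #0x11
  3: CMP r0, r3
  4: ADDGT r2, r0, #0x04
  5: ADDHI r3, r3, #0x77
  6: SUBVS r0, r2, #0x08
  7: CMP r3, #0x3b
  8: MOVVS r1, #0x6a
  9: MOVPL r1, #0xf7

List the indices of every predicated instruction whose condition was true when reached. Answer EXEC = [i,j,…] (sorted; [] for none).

0: ✓ CMP  NZCV=0000
1: · MOVHI
2: · MOVVS
3: ✓ CMP  NZCV=0011
4: · ADDGT
5: ✓ ADDHI  r3←0xbd
6: ✓ SUBVS  r0←0xc6
7: ✓ CMP  NZCV=1010
8: · MOVVS
9: · MOVPL

EXEC = [5,6]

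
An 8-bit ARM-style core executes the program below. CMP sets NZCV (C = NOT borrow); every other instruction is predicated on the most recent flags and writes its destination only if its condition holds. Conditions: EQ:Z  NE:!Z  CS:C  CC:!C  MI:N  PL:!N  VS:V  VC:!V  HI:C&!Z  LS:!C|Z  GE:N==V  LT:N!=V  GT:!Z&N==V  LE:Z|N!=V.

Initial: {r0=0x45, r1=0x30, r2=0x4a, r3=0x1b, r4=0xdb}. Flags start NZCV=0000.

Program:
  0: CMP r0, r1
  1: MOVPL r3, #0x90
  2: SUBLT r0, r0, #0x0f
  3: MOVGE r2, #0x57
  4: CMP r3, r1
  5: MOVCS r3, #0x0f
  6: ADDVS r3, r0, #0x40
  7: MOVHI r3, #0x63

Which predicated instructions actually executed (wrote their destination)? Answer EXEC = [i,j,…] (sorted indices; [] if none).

0: ✓ CMP  NZCV=0010
1: ✓ MOVPL  r3←0x90
2: · SUBLT
3: ✓ MOVGE  r2←0x57
4: ✓ CMP  NZCV=0011
5: ✓ MOVCS  r3←0x0f
6: ✓ ADDVS  r3←0x85
7: ✓ MOVHI  r3←0x63

EXEC = [1,3,5,6,7]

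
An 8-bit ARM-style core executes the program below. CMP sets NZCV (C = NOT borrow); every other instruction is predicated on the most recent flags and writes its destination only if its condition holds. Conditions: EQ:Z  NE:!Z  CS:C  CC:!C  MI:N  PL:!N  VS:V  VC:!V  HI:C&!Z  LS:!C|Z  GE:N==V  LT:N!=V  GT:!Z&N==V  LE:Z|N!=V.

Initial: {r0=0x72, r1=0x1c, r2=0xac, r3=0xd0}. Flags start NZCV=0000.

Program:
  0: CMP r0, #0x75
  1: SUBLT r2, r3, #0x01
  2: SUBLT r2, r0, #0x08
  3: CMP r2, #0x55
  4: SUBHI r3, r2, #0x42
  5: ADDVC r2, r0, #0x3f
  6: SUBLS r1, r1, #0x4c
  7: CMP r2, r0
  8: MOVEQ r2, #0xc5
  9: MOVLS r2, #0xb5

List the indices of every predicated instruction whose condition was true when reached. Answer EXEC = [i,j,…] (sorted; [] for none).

EXEC = [1,2,4,5]

0: ✓ CMP  NZCV=1000
1: ✓ SUBLT  r2←0xcf
2: ✓ SUBLT  r2←0x6a
3: ✓ CMP  NZCV=0010
4: ✓ SUBHI  r3←0x28
5: ✓ ADDVC  r2←0xb1
6: · SUBLS
7: ✓ CMP  NZCV=0011
8: · MOVEQ
9: · MOVLS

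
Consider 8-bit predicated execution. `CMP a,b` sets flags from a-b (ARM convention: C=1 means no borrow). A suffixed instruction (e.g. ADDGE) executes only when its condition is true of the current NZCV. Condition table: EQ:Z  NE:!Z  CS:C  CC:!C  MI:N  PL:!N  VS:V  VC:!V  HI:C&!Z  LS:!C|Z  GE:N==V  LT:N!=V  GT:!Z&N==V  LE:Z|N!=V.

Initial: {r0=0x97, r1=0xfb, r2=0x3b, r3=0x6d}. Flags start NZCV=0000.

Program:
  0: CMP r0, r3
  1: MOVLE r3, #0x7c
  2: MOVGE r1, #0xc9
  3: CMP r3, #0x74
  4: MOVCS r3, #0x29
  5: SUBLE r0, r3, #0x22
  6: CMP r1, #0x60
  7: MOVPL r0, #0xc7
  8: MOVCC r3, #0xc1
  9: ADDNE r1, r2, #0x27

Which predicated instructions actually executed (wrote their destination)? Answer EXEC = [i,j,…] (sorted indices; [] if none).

EXEC = [1,4,9]

0: ✓ CMP  NZCV=0011
1: ✓ MOVLE  r3←0x7c
2: · MOVGE
3: ✓ CMP  NZCV=0010
4: ✓ MOVCS  r3←0x29
5: · SUBLE
6: ✓ CMP  NZCV=1010
7: · MOVPL
8: · MOVCC
9: ✓ ADDNE  r1←0x62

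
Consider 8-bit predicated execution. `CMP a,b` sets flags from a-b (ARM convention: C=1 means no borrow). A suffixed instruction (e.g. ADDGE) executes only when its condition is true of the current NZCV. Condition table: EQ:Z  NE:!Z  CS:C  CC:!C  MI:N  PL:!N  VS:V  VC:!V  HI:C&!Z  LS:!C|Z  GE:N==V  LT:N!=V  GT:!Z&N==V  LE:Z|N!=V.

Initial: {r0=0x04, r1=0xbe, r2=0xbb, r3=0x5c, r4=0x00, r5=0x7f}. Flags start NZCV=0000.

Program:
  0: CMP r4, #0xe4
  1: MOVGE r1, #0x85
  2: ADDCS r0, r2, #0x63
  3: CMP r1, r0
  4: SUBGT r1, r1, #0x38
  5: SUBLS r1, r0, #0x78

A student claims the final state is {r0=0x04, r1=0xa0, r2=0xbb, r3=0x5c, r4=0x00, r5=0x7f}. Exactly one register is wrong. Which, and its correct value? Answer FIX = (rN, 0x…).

FIX = (r1, 0x85)

0: ✓ CMP  NZCV=0000
1: ✓ MOVGE  r1←0x85
2: · ADDCS
3: ✓ CMP  NZCV=1010
4: · SUBGT
5: · SUBLS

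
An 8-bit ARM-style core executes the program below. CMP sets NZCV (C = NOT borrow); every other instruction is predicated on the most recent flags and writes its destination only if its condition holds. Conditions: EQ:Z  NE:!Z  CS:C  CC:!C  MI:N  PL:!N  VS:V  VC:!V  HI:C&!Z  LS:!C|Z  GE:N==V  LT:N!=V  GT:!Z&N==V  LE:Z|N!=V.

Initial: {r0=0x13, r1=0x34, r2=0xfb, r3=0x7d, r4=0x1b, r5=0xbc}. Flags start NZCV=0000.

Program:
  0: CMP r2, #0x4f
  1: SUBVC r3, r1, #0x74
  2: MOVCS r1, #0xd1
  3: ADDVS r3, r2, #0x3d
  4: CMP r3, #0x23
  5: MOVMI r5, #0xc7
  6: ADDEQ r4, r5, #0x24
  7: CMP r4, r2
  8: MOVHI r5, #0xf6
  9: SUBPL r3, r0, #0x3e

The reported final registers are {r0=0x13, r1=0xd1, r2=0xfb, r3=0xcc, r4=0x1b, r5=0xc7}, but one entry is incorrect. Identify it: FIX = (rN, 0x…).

FIX = (r3, 0xd5)

[0] flags=1010 → (cmp)
[1] flags=1010 VC?T → r3=0xc0
[2] flags=1010 CS?T → r1=0xd1
[3] flags=1010 VS?F → skip
[4] flags=1010 → (cmp)
[5] flags=1010 MI?T → r5=0xc7
[6] flags=1010 EQ?F → skip
[7] flags=0000 → (cmp)
[8] flags=0000 HI?F → skip
[9] flags=0000 PL?T → r3=0xd5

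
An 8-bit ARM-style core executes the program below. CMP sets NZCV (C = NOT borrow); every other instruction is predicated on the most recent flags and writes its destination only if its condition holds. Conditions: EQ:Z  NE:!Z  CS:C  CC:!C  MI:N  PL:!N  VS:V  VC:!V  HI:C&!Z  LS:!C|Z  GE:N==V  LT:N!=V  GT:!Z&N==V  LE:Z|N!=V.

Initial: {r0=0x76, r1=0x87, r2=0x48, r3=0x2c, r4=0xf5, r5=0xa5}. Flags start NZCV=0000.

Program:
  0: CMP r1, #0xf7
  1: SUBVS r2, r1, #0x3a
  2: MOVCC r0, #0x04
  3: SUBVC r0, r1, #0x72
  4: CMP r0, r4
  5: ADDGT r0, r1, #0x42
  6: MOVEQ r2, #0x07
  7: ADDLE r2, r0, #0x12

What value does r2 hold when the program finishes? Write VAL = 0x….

[0] flags=1000 → (cmp)
[1] flags=1000 VS?F → skip
[2] flags=1000 CC?T → r0=0x04
[3] flags=1000 VC?T → r0=0x15
[4] flags=0000 → (cmp)
[5] flags=0000 GT?T → r0=0xc9
[6] flags=0000 EQ?F → skip
[7] flags=0000 LE?F → skip

VAL = 0x48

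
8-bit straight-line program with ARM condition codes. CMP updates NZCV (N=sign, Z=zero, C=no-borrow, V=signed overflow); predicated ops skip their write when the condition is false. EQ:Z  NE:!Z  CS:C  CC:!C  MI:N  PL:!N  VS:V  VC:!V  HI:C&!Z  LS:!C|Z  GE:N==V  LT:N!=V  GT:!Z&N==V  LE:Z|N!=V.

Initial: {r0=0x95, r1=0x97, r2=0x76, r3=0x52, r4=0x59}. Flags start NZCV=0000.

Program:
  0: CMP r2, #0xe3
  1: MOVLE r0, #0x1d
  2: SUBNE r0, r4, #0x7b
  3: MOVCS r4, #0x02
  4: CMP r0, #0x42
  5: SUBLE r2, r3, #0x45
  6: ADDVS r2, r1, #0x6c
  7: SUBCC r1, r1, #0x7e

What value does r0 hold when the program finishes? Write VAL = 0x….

0: ✓ CMP  NZCV=1001
1: · MOVLE
2: ✓ SUBNE  r0←0xde
3: · MOVCS
4: ✓ CMP  NZCV=1010
5: ✓ SUBLE  r2←0x0d
6: · ADDVS
7: · SUBCC

VAL = 0xde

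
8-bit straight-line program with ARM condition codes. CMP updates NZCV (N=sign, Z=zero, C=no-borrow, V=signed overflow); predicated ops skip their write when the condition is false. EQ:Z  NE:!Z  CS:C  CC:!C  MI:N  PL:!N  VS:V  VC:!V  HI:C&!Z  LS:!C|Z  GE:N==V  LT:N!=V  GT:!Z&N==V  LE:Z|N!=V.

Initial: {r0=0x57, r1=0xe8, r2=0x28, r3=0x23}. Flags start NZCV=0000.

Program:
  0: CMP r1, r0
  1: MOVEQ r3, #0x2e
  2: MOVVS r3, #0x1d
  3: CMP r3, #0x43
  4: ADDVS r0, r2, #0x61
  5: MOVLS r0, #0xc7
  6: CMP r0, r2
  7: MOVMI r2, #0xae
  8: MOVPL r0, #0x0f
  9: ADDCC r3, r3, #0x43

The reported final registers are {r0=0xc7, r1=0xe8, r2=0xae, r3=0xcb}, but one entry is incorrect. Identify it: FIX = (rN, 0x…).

[0] flags=1010 → (cmp)
[1] flags=1010 EQ?F → skip
[2] flags=1010 VS?F → skip
[3] flags=1000 → (cmp)
[4] flags=1000 VS?F → skip
[5] flags=1000 LS?T → r0=0xc7
[6] flags=1010 → (cmp)
[7] flags=1010 MI?T → r2=0xae
[8] flags=1010 PL?F → skip
[9] flags=1010 CC?F → skip

FIX = (r3, 0x23)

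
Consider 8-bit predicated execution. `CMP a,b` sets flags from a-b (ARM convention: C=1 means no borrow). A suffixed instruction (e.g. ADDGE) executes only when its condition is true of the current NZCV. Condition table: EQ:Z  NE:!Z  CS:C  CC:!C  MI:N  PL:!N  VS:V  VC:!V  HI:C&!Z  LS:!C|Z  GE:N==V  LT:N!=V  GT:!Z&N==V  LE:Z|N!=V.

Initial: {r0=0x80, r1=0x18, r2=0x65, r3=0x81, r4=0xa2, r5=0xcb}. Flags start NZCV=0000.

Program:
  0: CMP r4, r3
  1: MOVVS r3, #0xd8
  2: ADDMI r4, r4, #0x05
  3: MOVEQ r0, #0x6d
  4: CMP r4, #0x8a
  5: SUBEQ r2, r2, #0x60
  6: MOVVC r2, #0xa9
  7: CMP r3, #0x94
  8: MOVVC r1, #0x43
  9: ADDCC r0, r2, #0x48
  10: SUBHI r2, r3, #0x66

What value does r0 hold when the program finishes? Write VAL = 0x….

VAL = 0xf1

[0] flags=0010 → (cmp)
[1] flags=0010 VS?F → skip
[2] flags=0010 MI?F → skip
[3] flags=0010 EQ?F → skip
[4] flags=0010 → (cmp)
[5] flags=0010 EQ?F → skip
[6] flags=0010 VC?T → r2=0xa9
[7] flags=1000 → (cmp)
[8] flags=1000 VC?T → r1=0x43
[9] flags=1000 CC?T → r0=0xf1
[10] flags=1000 HI?F → skip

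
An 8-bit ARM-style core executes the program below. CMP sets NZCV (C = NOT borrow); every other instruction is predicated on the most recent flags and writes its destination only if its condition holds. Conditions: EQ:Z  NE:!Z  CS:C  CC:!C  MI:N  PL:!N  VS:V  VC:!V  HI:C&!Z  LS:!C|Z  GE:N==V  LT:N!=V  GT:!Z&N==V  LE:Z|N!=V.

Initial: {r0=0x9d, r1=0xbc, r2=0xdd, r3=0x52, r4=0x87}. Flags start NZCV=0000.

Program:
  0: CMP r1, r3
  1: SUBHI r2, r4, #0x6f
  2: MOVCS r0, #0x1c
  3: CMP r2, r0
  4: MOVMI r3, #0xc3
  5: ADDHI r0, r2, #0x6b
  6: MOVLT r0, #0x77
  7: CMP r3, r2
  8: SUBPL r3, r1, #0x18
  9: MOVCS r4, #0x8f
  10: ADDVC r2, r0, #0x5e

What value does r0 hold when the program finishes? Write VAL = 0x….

VAL = 0x77

[0] flags=0011 → (cmp)
[1] flags=0011 HI?T → r2=0x18
[2] flags=0011 CS?T → r0=0x1c
[3] flags=1000 → (cmp)
[4] flags=1000 MI?T → r3=0xc3
[5] flags=1000 HI?F → skip
[6] flags=1000 LT?T → r0=0x77
[7] flags=1010 → (cmp)
[8] flags=1010 PL?F → skip
[9] flags=1010 CS?T → r4=0x8f
[10] flags=1010 VC?T → r2=0xd5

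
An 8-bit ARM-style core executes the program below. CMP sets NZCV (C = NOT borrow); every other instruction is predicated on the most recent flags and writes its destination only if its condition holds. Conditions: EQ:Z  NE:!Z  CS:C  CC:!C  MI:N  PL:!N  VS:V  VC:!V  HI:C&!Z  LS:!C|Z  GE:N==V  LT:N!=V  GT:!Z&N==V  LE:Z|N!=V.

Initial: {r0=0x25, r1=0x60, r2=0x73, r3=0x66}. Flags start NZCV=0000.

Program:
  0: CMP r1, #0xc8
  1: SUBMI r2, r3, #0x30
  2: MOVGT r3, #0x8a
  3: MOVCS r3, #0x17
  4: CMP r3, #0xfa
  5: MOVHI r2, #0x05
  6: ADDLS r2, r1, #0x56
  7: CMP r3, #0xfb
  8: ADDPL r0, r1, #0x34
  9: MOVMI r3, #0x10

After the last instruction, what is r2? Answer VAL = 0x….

VAL = 0xb6

[0] flags=1001 → (cmp)
[1] flags=1001 MI?T → r2=0x36
[2] flags=1001 GT?T → r3=0x8a
[3] flags=1001 CS?F → skip
[4] flags=1000 → (cmp)
[5] flags=1000 HI?F → skip
[6] flags=1000 LS?T → r2=0xb6
[7] flags=1000 → (cmp)
[8] flags=1000 PL?F → skip
[9] flags=1000 MI?T → r3=0x10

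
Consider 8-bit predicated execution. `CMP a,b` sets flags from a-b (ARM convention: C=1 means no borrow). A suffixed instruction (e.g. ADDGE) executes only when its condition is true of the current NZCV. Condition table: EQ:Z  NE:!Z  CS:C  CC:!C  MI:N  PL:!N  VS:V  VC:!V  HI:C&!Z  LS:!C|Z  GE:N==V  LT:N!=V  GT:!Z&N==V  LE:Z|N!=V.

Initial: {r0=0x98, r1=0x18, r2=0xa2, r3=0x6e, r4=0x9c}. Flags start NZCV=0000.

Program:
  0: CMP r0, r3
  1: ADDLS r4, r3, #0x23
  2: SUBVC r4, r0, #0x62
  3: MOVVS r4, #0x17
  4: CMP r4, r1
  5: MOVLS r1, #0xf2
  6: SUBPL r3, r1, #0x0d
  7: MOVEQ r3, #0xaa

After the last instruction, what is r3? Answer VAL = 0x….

VAL = 0x6e

[0] flags=0011 → (cmp)
[1] flags=0011 LS?F → skip
[2] flags=0011 VC?F → skip
[3] flags=0011 VS?T → r4=0x17
[4] flags=1000 → (cmp)
[5] flags=1000 LS?T → r1=0xf2
[6] flags=1000 PL?F → skip
[7] flags=1000 EQ?F → skip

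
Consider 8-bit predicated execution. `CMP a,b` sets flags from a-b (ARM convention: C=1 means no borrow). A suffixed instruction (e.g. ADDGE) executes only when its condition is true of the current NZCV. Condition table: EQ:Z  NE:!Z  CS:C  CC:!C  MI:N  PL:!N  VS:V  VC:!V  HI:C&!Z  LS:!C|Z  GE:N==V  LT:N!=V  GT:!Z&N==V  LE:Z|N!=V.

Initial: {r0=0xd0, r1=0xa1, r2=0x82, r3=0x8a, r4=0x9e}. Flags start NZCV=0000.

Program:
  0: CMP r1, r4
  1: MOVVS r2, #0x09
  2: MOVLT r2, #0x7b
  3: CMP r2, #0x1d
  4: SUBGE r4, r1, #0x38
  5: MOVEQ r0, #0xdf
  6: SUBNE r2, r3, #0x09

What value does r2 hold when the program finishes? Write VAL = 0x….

[0] flags=0010 → (cmp)
[1] flags=0010 VS?F → skip
[2] flags=0010 LT?F → skip
[3] flags=0011 → (cmp)
[4] flags=0011 GE?F → skip
[5] flags=0011 EQ?F → skip
[6] flags=0011 NE?T → r2=0x81

VAL = 0x81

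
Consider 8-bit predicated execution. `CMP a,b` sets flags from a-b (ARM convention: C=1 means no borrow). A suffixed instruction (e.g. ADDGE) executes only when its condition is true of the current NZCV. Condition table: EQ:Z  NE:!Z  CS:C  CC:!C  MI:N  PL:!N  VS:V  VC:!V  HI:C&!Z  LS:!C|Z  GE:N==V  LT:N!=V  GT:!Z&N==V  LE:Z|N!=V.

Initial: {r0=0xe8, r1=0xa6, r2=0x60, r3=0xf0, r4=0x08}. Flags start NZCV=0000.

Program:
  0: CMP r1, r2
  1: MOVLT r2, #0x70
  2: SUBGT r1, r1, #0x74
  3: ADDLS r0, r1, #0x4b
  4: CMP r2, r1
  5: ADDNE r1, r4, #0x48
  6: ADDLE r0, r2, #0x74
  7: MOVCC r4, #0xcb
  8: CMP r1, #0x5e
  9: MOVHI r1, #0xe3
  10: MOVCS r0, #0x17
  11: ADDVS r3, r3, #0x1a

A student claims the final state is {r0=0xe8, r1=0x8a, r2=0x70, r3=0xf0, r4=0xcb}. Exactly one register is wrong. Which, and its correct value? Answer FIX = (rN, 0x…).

FIX = (r1, 0x50)

0: ✓ CMP  NZCV=0011
1: ✓ MOVLT  r2←0x70
2: · SUBGT
3: · ADDLS
4: ✓ CMP  NZCV=1001
5: ✓ ADDNE  r1←0x50
6: · ADDLE
7: ✓ MOVCC  r4←0xcb
8: ✓ CMP  NZCV=1000
9: · MOVHI
10: · MOVCS
11: · ADDVS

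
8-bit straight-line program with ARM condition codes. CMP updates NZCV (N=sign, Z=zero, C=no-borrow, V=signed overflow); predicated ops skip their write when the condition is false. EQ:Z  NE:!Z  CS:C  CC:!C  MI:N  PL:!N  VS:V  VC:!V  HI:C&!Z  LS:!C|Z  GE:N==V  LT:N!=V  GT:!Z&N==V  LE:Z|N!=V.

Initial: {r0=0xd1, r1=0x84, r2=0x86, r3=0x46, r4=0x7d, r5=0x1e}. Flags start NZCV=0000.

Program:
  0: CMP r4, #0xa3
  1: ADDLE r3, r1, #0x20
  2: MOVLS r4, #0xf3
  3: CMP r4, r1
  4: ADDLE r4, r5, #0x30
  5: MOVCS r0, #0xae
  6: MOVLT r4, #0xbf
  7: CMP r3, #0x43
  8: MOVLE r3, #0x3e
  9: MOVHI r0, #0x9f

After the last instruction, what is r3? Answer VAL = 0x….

VAL = 0x46

0: ✓ CMP  NZCV=1001
1: · ADDLE
2: ✓ MOVLS  r4←0xf3
3: ✓ CMP  NZCV=0010
4: · ADDLE
5: ✓ MOVCS  r0←0xae
6: · MOVLT
7: ✓ CMP  NZCV=0010
8: · MOVLE
9: ✓ MOVHI  r0←0x9f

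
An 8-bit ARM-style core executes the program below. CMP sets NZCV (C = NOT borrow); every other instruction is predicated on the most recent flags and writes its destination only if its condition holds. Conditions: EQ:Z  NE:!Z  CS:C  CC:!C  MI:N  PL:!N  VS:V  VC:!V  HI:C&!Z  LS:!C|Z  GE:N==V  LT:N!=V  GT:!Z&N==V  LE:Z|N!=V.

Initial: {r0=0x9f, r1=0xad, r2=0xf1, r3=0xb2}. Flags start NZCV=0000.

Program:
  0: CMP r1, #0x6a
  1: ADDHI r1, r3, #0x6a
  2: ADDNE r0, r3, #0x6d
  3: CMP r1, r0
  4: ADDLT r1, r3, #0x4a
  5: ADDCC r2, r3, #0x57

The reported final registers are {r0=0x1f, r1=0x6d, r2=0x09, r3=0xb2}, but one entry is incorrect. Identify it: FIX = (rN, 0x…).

[0] flags=0011 → (cmp)
[1] flags=0011 HI?T → r1=0x1c
[2] flags=0011 NE?T → r0=0x1f
[3] flags=1000 → (cmp)
[4] flags=1000 LT?T → r1=0xfc
[5] flags=1000 CC?T → r2=0x09

FIX = (r1, 0xfc)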